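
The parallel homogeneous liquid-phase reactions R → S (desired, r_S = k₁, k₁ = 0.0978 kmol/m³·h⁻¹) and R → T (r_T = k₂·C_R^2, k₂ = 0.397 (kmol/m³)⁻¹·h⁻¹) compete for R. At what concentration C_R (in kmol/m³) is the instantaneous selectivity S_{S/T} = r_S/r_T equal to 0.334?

S_{S/T} = (k₁/k₂)·C_R^-2 ⇒ C_R = (S·k₂/k₁)^(-0.5).
= (0.334×0.397/0.0978)^(-0.5) = (1.356)^(-0.5) = 0.859 kmol/m³.

0.859 kmol/m³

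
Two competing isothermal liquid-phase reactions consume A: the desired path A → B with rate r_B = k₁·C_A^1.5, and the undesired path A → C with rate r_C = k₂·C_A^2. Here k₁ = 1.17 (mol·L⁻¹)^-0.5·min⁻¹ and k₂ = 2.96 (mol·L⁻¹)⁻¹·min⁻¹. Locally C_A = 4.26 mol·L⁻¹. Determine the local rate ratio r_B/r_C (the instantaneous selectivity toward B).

S_{B/C} = r_B/r_C = (k₁·C_A^1.5)/(k₂·C_A^2) = (k₁/k₂)·C_A^-0.5.
= (1.17×4.260^1.5) / (2.96×4.260^2) = 10.29/53.72 = 0.192.

0.192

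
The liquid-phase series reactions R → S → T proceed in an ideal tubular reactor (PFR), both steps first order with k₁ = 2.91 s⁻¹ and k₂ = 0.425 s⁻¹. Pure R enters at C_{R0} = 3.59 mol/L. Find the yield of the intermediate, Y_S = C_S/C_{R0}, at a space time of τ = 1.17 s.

0.673

For first-order series with pure R initially, C_S(τ) = k₁C_{R0}/(k₂−k₁)·(e^(−k₁τ) − e^(−k₂τ)).
e^(−k₁τ) = e^(−2.91×1.17) = e^(−3.405) = 0.03322; e^(−k₂τ) = e^(−0.4972) = 0.6082.
C_S = 2.91×3.59/(0.425−2.91) × (0.03322−0.6082) = (-4.204)×(-0.5750) = 2.417 mol/L.
Y_S = C_S/C_{R0} = 2.417/3.59 = 0.673.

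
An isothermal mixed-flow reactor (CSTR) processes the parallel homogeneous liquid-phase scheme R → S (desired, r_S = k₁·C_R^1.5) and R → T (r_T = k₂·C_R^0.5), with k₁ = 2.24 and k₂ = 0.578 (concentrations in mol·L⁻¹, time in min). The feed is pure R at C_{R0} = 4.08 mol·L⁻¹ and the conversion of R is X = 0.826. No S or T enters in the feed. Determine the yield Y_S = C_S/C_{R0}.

Exit C_R = C_{R0}(1−X) = 4.08×0.174 = 0.7099 mol·L⁻¹.
A CSTR operates uniformly at the exit composition, giving r_S = 1.340 and r_T = 0.4870 (each k·C_R^n at C_R = 0.7099).
Fraction of consumed R going to S: r_S/(r_S+r_T) = 0.7334.
C_S = 0.7334·C_{R0}·X = 0.7334×4.08×0.826 = 2.47 mol·L⁻¹; Y_S = C_S/C_{R0} = 0.606.

0.606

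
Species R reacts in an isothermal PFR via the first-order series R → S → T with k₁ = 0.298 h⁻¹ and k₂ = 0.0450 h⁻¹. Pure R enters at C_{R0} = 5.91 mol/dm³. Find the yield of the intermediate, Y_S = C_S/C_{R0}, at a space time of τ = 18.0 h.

For first-order series with pure R initially, C_S(τ) = k₁C_{R0}/(k₂−k₁)·(e^(−k₁τ) − e^(−k₂τ)).
e^(−k₁τ) = e^(−0.298×18.0) = e^(−5.364) = 0.004682; e^(−k₂τ) = e^(−0.8100) = 0.4449.
C_S = 0.298×5.91/(0.0450−0.298) × (0.004682−0.4449) = (-6.961)×(-0.4402) = 3.064 mol/dm³.
Y_S = C_S/C_{R0} = 3.064/5.91 = 0.518.

0.518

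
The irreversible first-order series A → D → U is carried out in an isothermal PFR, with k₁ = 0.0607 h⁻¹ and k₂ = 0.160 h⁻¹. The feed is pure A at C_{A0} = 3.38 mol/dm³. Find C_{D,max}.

For a first-order series the maximum intermediate yield is C_{D,max}/C_{A0} = (k₁/k₂)^[k₂/(k₂−k₁)].
= (0.0607/0.160)^(0.160/(0.160−0.0607)) = (0.3794)^(1.611) = 0.2098.
C_{D,max} = 0.2098×3.38 = 0.709 mol/dm³.

0.709 mol/dm³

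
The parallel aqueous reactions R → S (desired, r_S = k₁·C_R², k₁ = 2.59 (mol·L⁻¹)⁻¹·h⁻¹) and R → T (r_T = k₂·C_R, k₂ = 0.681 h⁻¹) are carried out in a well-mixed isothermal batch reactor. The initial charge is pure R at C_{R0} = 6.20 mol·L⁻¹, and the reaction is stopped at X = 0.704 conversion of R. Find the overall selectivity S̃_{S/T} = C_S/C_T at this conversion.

13.8

C_R = C_{R0}(1−X) = 1.835 mol·L⁻¹.
Along a PFR/batch, dC_T/dC_R = −r_T/(r_S+r_T) = −k₂/(k₂+k₁·C_R).
Integrating from C_{R0} to C_R: C_T = (0.681/2.59)·ln[(0.681+2.59·6.20)/(0.681+2.59·1.84)] = 0.2629·ln(16.74/5.434) = 0.2958 mol·L⁻¹.
Then C_S = (C_{R0}−C_R) − C_T = 4.365 − 0.2958 = 4.069 mol·L⁻¹.
S̃_{S/T} = C_S/C_T = 4.069/0.2958 = 13.8.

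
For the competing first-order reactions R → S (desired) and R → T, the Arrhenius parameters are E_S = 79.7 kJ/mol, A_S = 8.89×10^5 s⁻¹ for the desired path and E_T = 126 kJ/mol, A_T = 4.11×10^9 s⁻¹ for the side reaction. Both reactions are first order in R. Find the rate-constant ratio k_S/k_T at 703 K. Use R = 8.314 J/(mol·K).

With equal orders, S_{S/T} = k_S/k_T = (A_S/A_T)·exp[(E_T−E_S)/(RT)].
(E_T−E_S)/(RT) = (126−79.7)×10³/(8.314×703) = 46300/5845 = 7.922.
k_S/k_T = (8.89×10^5/4.11×10^9)·exp(7.922) = 2.163×10^-4 × 2756 = 0.596.

0.596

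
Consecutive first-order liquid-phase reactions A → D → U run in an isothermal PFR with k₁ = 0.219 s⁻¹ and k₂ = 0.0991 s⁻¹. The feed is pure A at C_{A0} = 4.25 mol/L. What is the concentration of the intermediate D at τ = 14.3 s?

1.54 mol/L

The intermediate concentration in a first-order A→B→C sequence is C_D = k₁C_{A0}(e^(−k₁τ) − e^(−k₂τ))/(k₂−k₁).
e^(−k₁τ) = e^(−0.219×14.3) = e^(−3.132) = 0.04364; e^(−k₂τ) = e^(−1.417) = 0.2424.
C_D = 0.219×4.25/(0.0991−0.219) × (0.04364−0.2424) = (-7.763)×(-0.1988) = 1.543 mol/L.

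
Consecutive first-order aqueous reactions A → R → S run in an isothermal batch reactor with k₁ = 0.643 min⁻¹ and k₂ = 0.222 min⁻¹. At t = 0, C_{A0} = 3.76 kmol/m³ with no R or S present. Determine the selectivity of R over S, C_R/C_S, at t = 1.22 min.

6.18

For first-order series with pure A initially, C_R(t) = k₁C_{A0}/(k₂−k₁)·(e^(−k₁t) − e^(−k₂t)).
e^(−k₁t) = e^(−0.643×1.22) = e^(−0.7845) = 0.4564; e^(−k₂t) = e^(−0.2708) = 0.7627.
C_R = 0.643×3.76/(0.222−0.643) × (0.4564−0.7627) = (-5.743)×(-0.3064) = 1.759 kmol/m³.
C_A = C_{A0}e^(−k₁t) = 1.716 kmol/m³, so C_S = C_{A0}−C_A−C_R = 0.2847 kmol/m³; C_R/C_S = 6.18.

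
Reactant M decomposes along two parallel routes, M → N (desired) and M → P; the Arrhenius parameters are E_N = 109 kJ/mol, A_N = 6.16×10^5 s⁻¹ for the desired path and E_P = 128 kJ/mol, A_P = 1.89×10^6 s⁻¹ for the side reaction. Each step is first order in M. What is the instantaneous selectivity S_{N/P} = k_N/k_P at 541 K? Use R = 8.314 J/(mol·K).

22.3

Since both paths have the same order in M, the concentration cancels and S_{N/P} = k_N/k_P = (A_N/A_P)·exp[(E_P−E_N)/(RT)].
(E_P−E_N)/(RT) = (128−109)×10³/(8.314×541) = 19000/4498 = 4.224.
k_N/k_P = (6.16×10^5/1.89×10^6)·exp(4.224) = 0.3259 × 68.32 = 22.3.
Since E_N < E_P, lowering the temperature improves selectivity toward N.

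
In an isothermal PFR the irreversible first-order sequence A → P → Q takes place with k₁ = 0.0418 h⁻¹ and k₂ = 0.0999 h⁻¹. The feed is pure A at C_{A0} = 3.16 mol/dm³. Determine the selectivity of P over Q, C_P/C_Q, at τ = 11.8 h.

Solving the coupled first-order balances gives C_P(τ) = [k₁/(k₂−k₁)]·C_{A0}·(e^(−k₁τ) − e^(−k₂τ)).
e^(−k₁τ) = e^(−0.0418×11.8) = e^(−0.4932) = 0.6106; e^(−k₂τ) = e^(−1.179) = 0.3076.
C_P = 0.0418×3.16/(0.0999−0.0418) × (0.6106−0.3076) = 2.273×0.3030 = 0.6889 mol/dm³.
C_A = C_{A0}e^(−k₁τ) = 1.930 mol/dm³, so C_Q = C_{A0}−C_A−C_P = 0.5415 mol/dm³; C_P/C_Q = 1.27.

1.27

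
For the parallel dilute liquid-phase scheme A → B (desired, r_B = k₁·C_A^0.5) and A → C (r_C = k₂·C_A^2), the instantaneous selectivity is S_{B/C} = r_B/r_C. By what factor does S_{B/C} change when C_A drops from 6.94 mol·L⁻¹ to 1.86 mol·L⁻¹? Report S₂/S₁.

7.21

S_{B/C} = (k₁/k₂)·C_A^-1.5, so S₂/S₁ = (C_{A,2}/C_{A,1})^-1.5.
= (1.86/6.94)^(-1.5) = (0.2680)^(-1.5) = 7.21.
Selectivity toward B rises as C_A falls — low-concentration operation is favoured.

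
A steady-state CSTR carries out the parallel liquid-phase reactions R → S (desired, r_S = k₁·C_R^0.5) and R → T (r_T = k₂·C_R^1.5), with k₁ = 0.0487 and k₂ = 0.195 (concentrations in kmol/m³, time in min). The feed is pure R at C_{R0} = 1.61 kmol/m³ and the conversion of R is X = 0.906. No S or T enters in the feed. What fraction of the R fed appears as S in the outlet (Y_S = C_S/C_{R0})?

Exit C_R = C_{R0}(1−X) = 1.61×0.0940 = 0.1513 kmol/m³.
Rates in a CSTR are evaluated at the outlet concentration: r_S = 0.0487×0.1513^0.5 = 0.01895, r_T = 0.195×0.1513^1.5 = 0.01148.
Fraction of consumed R going to S: r_S/(r_S+r_T) = 0.6227.
C_S = 0.6227·C_{R0}·X = 0.6227×1.61×0.906 = 0.908 kmol/m³; Y_S = C_S/C_{R0} = 0.564.

0.564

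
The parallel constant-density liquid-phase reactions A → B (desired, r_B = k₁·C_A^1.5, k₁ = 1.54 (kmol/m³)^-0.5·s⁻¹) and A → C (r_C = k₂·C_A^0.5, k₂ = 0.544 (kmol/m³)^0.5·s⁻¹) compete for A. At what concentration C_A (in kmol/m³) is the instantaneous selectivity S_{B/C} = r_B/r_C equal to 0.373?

S_{B/C} = (k₁/k₂)·C_A ⇒ C_A = S·k₂/k₁.
= 0.373×0.544/1.54 = 0.132 kmol/m³.

0.132 kmol/m³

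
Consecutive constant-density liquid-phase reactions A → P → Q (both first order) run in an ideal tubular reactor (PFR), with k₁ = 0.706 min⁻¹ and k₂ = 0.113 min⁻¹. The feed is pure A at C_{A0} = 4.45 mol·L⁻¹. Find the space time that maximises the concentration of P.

3.09 min

The intermediate peaks when r₁ = r₂, i.e. k₁e^(−k₁τ) = k₂e^(−k₂τ), giving τ_opt = ln(k₂/k₁)/(k₂−k₁).
= ln(0.113/0.706)/(0.113−0.706) = ln(0.1601)/-0.5930 = -1.832/-0.5930 = 3.09 min.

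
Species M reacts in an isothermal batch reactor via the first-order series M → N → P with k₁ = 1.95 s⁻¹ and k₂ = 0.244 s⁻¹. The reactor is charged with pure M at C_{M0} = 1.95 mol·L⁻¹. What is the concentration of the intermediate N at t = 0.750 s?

The intermediate concentration in a first-order A→B→C sequence is C_N = k₁C_{M0}(e^(−k₁t) − e^(−k₂t))/(k₂−k₁).
e^(−k₁t) = e^(−1.95×0.750) = e^(−1.462) = 0.2317; e^(−k₂t) = e^(−0.1830) = 0.8328.
C_N = 1.95×1.95/(0.244−1.95) × (0.2317−0.8328) = (-2.229)×(-0.6011) = 1.340 mol·L⁻¹.

1.34 mol·L⁻¹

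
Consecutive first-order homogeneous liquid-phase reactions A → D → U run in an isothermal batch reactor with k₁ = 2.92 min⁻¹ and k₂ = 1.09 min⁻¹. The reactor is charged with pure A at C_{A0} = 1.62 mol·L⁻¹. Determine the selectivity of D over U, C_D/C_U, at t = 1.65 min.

For first-order series with pure A initially, C_D(t) = k₁C_{A0}/(k₂−k₁)·(e^(−k₁t) − e^(−k₂t)).
e^(−k₁t) = e^(−2.92×1.65) = e^(−4.818) = 0.008083; e^(−k₂t) = e^(−1.798) = 0.1655.
C_D = 2.92×1.62/(1.09−2.92) × (0.008083−0.1655) = (-2.585)×(-0.1575) = 0.4070 mol·L⁻¹.
C_A = C_{A0}e^(−k₁t) = 0.01309 mol·L⁻¹, so C_U = C_{A0}−C_A−C_D = 1.200 mol·L⁻¹; C_D/C_U = 0.339.

0.339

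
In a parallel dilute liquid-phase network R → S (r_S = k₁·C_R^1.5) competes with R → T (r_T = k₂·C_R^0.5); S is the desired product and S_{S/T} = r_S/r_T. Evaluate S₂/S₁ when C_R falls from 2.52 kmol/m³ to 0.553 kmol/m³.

0.219

S_{S/T} = (k₁/k₂)·C_R, so S₂/S₁ = (C_{R,2}/C_{R,1}).
= 0.553/2.52 = 0.219.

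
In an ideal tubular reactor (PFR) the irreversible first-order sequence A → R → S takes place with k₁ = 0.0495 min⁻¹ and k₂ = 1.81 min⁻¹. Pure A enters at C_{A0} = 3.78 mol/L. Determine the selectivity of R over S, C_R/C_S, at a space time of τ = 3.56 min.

The intermediate concentration in a first-order A→B→C sequence is C_R = k₁C_{A0}(e^(−k₁τ) − e^(−k₂τ))/(k₂−k₁).
e^(−k₁τ) = e^(−0.0495×3.56) = e^(−0.1762) = 0.8384; e^(−k₂τ) = e^(−6.444) = 0.001591.
C_R = 0.0495×3.78/(1.81−0.0495) × (0.8384−0.001591) = 0.1063×0.8368 = 0.08894 mol/L.
C_A = C_{A0}e^(−k₁τ) = 3.169 mol/L, so C_S = C_{A0}−C_A−C_R = 0.5218 mol/L; C_R/C_S = 0.170.

0.170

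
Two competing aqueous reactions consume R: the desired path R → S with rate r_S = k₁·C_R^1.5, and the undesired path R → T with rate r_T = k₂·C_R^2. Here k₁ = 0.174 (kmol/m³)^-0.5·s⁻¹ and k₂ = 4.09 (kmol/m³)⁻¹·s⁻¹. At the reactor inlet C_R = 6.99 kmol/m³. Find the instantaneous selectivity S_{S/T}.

0.0161

S_{S/T} = r_S/r_T = (k₁·C_R^1.5)/(k₂·C_R^2) = (k₁/k₂)·C_R^-0.5.
= (0.174×6.990^1.5) / (4.09×6.990^2) = 3.216/199.8 = 0.0161.
The undesired path is higher order in R, so low C_R (CSTR or dilute feed) favours S.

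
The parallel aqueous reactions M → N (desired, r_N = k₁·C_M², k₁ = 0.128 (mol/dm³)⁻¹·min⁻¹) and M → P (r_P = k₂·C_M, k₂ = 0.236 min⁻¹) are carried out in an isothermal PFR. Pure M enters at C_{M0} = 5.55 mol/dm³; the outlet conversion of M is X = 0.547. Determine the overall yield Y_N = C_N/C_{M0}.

C_M = C_{M0}(1−X) = 2.514 mol/dm³.
Along a PFR/batch, dC_P/dC_M = −r_P/(r_N+r_P) = −k₂/(k₂+k₁·C_M).
Integrating from C_{M0} to C_M: C_P = (0.236/0.128)·ln[(0.236+0.128·5.55)/(0.236+0.128·2.51)] = 1.844·ln(0.9464/0.5578) = 0.9747 mol/dm³.
Then C_N = (C_{M0}−C_M) − C_P = 3.036 − 0.9747 = 2.061 mol/dm³.
Y_N = C_N/C_{M0} = 2.061/5.55 = 0.371.

0.371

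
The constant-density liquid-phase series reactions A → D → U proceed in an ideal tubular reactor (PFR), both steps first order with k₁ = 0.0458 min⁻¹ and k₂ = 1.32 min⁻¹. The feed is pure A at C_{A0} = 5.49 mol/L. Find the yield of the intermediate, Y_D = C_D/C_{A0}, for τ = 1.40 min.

Solving the coupled first-order balances gives C_D(τ) = [k₁/(k₂−k₁)]·C_{A0}·(e^(−k₁τ) − e^(−k₂τ)).
e^(−k₁τ) = e^(−0.0458×1.40) = e^(−0.06412) = 0.9379; e^(−k₂τ) = e^(−1.848) = 0.1576.
C_D = 0.0458×5.49/(1.32−0.0458) × (0.9379−0.1576) = 0.1973×0.7803 = 0.1540 mol/L.
Y_D = C_D/C_{A0} = 0.1540/5.49 = 0.0280.

0.0280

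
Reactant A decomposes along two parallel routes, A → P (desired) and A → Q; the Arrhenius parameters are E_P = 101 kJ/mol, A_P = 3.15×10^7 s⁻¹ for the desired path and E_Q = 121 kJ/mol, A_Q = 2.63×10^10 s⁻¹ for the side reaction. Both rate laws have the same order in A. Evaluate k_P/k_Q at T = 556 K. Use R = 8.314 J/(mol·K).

With equal orders, S_{P/Q} = k_P/k_Q = (A_P/A_Q)·exp[(E_Q−E_P)/(RT)].
(E_Q−E_P)/(RT) = (121−101)×10³/(8.314×556) = 20000/4623 = 4.327.
k_P/k_Q = (3.15×10^7/2.63×10^10)·exp(4.327) = 0.001198 × 75.69 = 0.0906.

0.0906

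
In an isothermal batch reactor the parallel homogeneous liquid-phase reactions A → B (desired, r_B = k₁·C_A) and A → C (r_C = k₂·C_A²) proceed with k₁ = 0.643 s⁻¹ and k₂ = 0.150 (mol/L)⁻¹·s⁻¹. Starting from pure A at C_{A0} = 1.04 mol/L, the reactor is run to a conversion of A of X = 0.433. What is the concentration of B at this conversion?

0.379 mol/L

C_A = C_{A0}(1−X) = 0.5897 mol/L.
Along a PFR/batch, dC_B/dC_A = −r_B/(r_B+r_C) = −k₁/(k₁+k₂·C_A).
Integrating from C_{A0} to C_A: C_B = (0.643/0.150)·ln[(0.643+0.150·1.04)/(0.643+0.150·0.590)] = 4.287·ln(0.7990/0.7315) = 0.3786 mol/L.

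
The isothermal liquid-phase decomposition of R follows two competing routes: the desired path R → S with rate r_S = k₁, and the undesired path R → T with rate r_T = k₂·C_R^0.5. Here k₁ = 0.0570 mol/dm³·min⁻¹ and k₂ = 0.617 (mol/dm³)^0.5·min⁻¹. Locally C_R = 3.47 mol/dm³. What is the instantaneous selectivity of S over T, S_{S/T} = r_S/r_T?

S_{S/T} = r_S/r_T = (k₁)/(k₂·C_R^0.5) = (k₁/k₂)·C_R^-0.5.
= (0.0570) / (0.617×3.470^0.5) = 0.05700/1.149 = 0.0496.

0.0496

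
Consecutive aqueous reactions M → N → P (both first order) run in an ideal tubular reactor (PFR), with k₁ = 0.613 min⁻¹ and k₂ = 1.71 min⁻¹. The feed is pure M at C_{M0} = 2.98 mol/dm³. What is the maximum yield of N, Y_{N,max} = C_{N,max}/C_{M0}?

At the optimum, C_{N,max}/C_{M0} = (k₁/k₂)^[k₂/(k₂−k₁)].
= (0.613/1.71)^(1.71/(1.71−0.613)) = (0.3585)^(1.559) = 0.2021.

0.202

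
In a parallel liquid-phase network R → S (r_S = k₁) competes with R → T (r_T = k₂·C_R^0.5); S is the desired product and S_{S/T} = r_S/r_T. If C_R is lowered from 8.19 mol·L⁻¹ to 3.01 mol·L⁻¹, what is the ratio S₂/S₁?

1.65

S_{S/T} = (k₁/k₂)·C_R^-0.5, so S₂/S₁ = (C_{R,2}/C_{R,1})^-0.5.
= (3.01/8.19)^(-0.5) = (0.3675)^(-0.5) = 1.65.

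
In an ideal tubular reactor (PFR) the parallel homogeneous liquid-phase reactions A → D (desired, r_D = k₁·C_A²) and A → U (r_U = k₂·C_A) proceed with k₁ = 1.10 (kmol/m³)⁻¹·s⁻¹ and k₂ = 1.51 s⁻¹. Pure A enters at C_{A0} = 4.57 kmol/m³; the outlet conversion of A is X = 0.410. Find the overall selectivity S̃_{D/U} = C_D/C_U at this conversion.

C_A = C_{A0}(1−X) = 2.696 kmol/m³.
Along a PFR/batch, dC_U/dC_A = −r_U/(r_D+r_U) = −k₂/(k₂+k₁·C_A).
Integrating from C_{A0} to C_A: C_U = (1.51/1.10)·ln[(1.51+1.10·4.57)/(1.51+1.10·2.70)] = 1.373·ln(6.537/4.476) = 0.5199 kmol/m³.
Then C_D = (C_{A0}−C_A) − C_U = 1.874 − 0.5199 = 1.354 kmol/m³.
S̃_{D/U} = C_D/C_U = 1.354/0.5199 = 2.60.

2.60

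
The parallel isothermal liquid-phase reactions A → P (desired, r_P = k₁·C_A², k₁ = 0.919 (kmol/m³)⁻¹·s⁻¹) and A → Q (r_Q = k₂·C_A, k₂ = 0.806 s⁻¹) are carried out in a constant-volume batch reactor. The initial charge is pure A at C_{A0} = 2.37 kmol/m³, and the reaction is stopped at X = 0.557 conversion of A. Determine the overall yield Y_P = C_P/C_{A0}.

C_A = C_{A0}(1−X) = 1.050 kmol/m³.
Along a PFR/batch, dC_Q/dC_A = −r_Q/(r_P+r_Q) = −k₂/(k₂+k₁·C_A).
Integrating from C_{A0} to C_A: C_Q = (0.806/0.919)·ln[(0.806+0.919·2.37)/(0.806+0.919·1.05)] = 0.8770·ln(2.984/1.771) = 0.4576 kmol/m³.
Then C_P = (C_{A0}−C_A) − C_Q = 1.320 − 0.4576 = 0.8624 kmol/m³.
Y_P = C_P/C_{A0} = 0.8624/2.37 = 0.364.

0.364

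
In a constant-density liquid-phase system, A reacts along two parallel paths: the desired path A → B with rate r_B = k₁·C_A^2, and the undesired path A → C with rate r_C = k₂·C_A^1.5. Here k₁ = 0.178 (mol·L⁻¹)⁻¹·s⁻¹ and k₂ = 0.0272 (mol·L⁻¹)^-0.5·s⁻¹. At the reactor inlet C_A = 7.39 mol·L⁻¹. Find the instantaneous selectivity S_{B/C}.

S_{B/C} = r_B/r_C = (k₁·C_A^2)/(k₂·C_A^1.5) = (k₁/k₂)·C_A^0.5.
= (0.178×7.390^2) / (0.0272×7.390^1.5) = 9.721/0.5464 = 17.8.

17.8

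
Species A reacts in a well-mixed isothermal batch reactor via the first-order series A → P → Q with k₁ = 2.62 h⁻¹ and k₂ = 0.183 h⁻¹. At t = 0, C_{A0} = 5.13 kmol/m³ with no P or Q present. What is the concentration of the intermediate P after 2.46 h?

3.51 kmol/m³

Solving the coupled first-order balances gives C_P(t) = [k₁/(k₂−k₁)]·C_{A0}·(e^(−k₁t) − e^(−k₂t)).
e^(−k₁t) = e^(−2.62×2.46) = e^(−6.445) = 0.001588; e^(−k₂t) = e^(−0.4502) = 0.6375.
C_P = 2.62×5.13/(0.183−2.62) × (0.001588−0.6375) = (-5.515)×(-0.6359) = 3.507 kmol/m³.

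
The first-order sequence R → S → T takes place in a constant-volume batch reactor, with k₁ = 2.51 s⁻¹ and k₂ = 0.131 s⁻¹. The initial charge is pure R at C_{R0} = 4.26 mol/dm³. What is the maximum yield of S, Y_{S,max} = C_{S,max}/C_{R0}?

For a first-order series the maximum intermediate yield is C_{S,max}/C_{R0} = (k₁/k₂)^[k₂/(k₂−k₁)].
= (2.51/0.131)^(0.131/(0.131−2.51)) = (19.16)^(-0.05507) = 0.8499.

0.850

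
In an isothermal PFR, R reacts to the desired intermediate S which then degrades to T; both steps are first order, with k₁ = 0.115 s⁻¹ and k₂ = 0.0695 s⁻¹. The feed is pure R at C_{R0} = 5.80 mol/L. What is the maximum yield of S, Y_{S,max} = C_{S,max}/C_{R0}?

Evaluating C_S at τ_opt = ln(k₂/k₁)/(k₂−k₁) gives C_{S,max}/C_{R0} = (k₁/k₂)^[k₂/(k₂−k₁)].
= (0.115/0.0695)^(0.0695/(0.0695−0.115)) = (1.655)^(-1.527) = 0.4634.

0.463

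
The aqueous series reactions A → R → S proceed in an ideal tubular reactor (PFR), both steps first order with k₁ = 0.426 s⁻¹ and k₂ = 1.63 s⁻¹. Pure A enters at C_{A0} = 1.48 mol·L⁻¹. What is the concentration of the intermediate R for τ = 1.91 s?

0.209 mol·L⁻¹

Solving the coupled first-order balances gives C_R(τ) = [k₁/(k₂−k₁)]·C_{A0}·(e^(−k₁τ) − e^(−k₂τ)).
e^(−k₁τ) = e^(−0.426×1.91) = e^(−0.8137) = 0.4432; e^(−k₂τ) = e^(−3.113) = 0.04445.
C_R = 0.426×1.48/(1.63−0.426) × (0.4432−0.04445) = 0.5237×0.3988 = 0.2088 mol·L⁻¹.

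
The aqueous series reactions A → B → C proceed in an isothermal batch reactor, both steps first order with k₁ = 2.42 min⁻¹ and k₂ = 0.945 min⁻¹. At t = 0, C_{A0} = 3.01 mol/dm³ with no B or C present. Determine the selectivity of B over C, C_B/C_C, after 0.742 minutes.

1.85

The intermediate concentration in a first-order A→B→C sequence is C_B = k₁C_{A0}(e^(−k₁t) − e^(−k₂t))/(k₂−k₁).
e^(−k₁t) = e^(−2.42×0.742) = e^(−1.796) = 0.1660; e^(−k₂t) = e^(−0.7012) = 0.4960.
C_B = 2.42×3.01/(0.945−2.42) × (0.1660−0.4960) = (-4.938)×(-0.3300) = 1.630 mol/dm³.
C_A = C_{A0}e^(−k₁t) = 0.4997 mol/dm³, so C_C = C_{A0}−C_A−C_B = 0.8807 mol/dm³; C_B/C_C = 1.85.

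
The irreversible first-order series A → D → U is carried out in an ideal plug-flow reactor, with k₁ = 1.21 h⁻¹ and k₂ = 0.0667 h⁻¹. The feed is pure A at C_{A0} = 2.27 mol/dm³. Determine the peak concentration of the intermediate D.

1.92 mol/dm³

At the optimum, C_{D,max}/C_{A0} = (k₁/k₂)^[k₂/(k₂−k₁)].
= (1.21/0.0667)^(0.0667/(0.0667−1.21)) = (18.14)^(-0.05834) = 0.8444.
C_{D,max} = 0.8444×2.27 = 1.92 mol/dm³.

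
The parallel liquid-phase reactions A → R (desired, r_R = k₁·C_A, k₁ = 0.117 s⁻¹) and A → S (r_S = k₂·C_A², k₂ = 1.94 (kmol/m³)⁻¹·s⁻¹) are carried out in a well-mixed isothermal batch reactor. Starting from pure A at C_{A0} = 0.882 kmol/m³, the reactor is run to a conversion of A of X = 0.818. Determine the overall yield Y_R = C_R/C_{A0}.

C_A = C_{A0}(1−X) = 0.1605 kmol/m³.
Along a PFR/batch, dC_R/dC_A = −r_R/(r_R+r_S) = −k₁/(k₁+k₂·C_A).
Integrating from C_{A0} to C_A: C_R = (0.117/1.94)·ln[(0.117+1.94·0.882)/(0.117+1.94·0.161)] = 0.06031·ln(1.828/0.4284) = 0.08750 kmol/m³.
Y_R = C_R/C_{A0} = 0.08750/0.882 = 0.0992.

0.0992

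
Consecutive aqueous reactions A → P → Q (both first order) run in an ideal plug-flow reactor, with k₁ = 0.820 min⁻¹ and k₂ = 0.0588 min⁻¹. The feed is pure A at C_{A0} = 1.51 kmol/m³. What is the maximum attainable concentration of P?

Evaluating C_P at τ_opt = ln(k₂/k₁)/(k₂−k₁) gives C_{P,max}/C_{A0} = (k₁/k₂)^[k₂/(k₂−k₁)].
= (0.820/0.0588)^(0.0588/(0.0588−0.820)) = (13.95)^(-0.07725) = 0.8158.
C_{P,max} = 0.8158×1.51 = 1.23 kmol/m³.

1.23 kmol/m³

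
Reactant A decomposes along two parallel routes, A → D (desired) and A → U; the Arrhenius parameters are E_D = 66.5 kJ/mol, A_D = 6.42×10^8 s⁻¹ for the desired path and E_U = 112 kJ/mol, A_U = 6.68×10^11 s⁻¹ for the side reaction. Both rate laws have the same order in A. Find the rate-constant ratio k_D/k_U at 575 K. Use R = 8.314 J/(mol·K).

13.1

Since both paths have the same order in A, the concentration cancels and S_{D/U} = k_D/k_U = (A_D/A_U)·exp[(E_U−E_D)/(RT)].
(E_U−E_D)/(RT) = (112−66.5)×10³/(8.314×575) = 45500/4781 = 9.518.
k_D/k_U = (6.42×10^8/6.68×10^11)·exp(9.518) = 9.611×10^-4 × 13599 = 13.1.
Since E_D < E_U, lowering the temperature improves selectivity toward D.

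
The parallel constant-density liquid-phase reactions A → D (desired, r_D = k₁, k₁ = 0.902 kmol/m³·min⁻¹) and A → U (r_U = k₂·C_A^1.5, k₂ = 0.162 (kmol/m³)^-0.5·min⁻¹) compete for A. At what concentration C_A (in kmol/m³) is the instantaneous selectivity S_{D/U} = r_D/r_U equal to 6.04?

S_{D/U} = (k₁/k₂)·C_A^-1.5 ⇒ C_A = (S·k₂/k₁)^(1/(-1.5)).
= (6.04×0.162/0.902)^(-0.6667) = (1.085)^(-0.6667) = 0.947 kmol/m³.

0.947 kmol/m³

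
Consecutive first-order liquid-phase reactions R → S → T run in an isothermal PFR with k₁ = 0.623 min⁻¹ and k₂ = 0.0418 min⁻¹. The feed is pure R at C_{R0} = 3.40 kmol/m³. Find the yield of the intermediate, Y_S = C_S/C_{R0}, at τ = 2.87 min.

For first-order series with pure R initially, C_S(τ) = k₁C_{R0}/(k₂−k₁)·(e^(−k₁τ) − e^(−k₂τ)).
e^(−k₁τ) = e^(−0.623×2.87) = e^(−1.788) = 0.1673; e^(−k₂τ) = e^(−0.1200) = 0.8870.
C_S = 0.623×3.40/(0.0418−0.623) × (0.1673−0.8870) = (-3.645)×(-0.7197) = 2.623 kmol/m³.
Y_S = C_S/C_{R0} = 2.623/3.40 = 0.771.

0.771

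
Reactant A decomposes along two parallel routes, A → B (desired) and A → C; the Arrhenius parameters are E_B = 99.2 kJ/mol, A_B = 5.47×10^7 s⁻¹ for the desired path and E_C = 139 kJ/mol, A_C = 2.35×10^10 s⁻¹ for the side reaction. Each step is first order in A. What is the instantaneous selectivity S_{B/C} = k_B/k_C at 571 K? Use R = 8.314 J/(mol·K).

10.2

With equal orders, S_{B/C} = k_B/k_C = (A_B/A_C)·exp[(E_C−E_B)/(RT)].
(E_C−E_B)/(RT) = (139−99.2)×10³/(8.314×571) = 39800/4747 = 8.384.
k_B/k_C = (5.47×10^7/2.35×10^10)·exp(8.384) = 0.002328 × 4375 = 10.2.
Since E_B < E_C, lowering the temperature improves selectivity toward B.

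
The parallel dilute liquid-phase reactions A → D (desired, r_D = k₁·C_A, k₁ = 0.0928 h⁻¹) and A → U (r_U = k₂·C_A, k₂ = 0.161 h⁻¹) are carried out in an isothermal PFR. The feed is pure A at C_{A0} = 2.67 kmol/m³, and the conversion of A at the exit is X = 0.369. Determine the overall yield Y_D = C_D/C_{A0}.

0.135

C_A = C_{A0}(1−X) = 1.685 kmol/m³.
Both paths are first order in A, so the instantaneous fraction to D is constant: dC_D/d(−C_A) = k₁/(k₁+k₂) = 0.3656.
C_D = 0.3656·(C_{A0}−C_A) = 0.3656×0.9852 = 0.360 kmol/m³.
Y_D = C_D/C_{A0} = 0.3602/2.67 = 0.135.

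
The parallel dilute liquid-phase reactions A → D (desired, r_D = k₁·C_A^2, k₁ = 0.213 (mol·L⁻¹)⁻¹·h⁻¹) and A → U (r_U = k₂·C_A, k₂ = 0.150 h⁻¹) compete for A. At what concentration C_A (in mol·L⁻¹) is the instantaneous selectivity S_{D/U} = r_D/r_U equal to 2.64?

S_{D/U} = (k₁/k₂)·C_A ⇒ C_A = S·k₂/k₁.
= 2.64×0.150/0.213 = 1.86 mol·L⁻¹.

1.86 mol·L⁻¹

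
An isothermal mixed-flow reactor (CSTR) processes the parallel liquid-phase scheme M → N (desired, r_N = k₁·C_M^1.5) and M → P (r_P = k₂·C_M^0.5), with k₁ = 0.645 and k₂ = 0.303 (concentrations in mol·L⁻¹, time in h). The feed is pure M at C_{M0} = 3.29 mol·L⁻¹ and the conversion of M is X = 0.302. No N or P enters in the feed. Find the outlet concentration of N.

0.825 mol·L⁻¹

Exit C_M = C_{M0}(1−X) = 3.29×0.698 = 2.296 mol·L⁻¹.
In a CSTR the entire volume is at exit conditions, so r_N = 0.645×2.296^1.5 = 2.245 and r_P = 0.303×2.296^0.5 = 0.4592.
Fraction of consumed M going to N: r_N/(r_N+r_P) = 0.8302.
C_N = 0.8302·C_{M0}·X = 0.8302×3.29×0.302 = 0.825 mol·L⁻¹.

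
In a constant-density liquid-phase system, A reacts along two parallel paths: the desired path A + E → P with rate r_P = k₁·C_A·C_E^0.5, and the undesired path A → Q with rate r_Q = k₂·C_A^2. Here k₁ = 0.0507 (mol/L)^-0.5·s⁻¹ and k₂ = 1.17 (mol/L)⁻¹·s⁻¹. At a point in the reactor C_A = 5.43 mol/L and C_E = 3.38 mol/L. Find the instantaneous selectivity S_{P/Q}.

0.0147

S_{P/Q} = r_P/r_Q = (k₁·C_A·C_E^0.5)/(k₂·C_A^2) = (k₁/k₂)·C_A⁻¹·C_E^0.5.
= (0.0507×5.430×3.380^0.5) / (1.17×5.430^2) = 0.5061/34.50 = 0.0147.
The undesired path is higher order in A, so low C_A (CSTR or dilute feed) favours P.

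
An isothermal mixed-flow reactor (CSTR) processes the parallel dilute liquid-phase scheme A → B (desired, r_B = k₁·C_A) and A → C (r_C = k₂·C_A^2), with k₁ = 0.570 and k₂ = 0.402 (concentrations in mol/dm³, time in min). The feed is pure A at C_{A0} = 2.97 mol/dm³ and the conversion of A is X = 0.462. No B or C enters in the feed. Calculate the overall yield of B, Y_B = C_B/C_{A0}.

Exit C_A = C_{A0}(1−X) = 2.97×0.538 = 1.598 mol/dm³.
A CSTR operates uniformly at the exit composition, giving r_B = 0.9108 and r_C = 1.026 (each k·C_A^n at C_A = 1.598).
Fraction of consumed A going to B: r_B/(r_B+r_C) = 0.4702.
C_B = 0.4702·C_{A0}·X = 0.4702×2.97×0.462 = 0.645 mol/dm³; Y_B = C_B/C_{A0} = 0.217.

0.217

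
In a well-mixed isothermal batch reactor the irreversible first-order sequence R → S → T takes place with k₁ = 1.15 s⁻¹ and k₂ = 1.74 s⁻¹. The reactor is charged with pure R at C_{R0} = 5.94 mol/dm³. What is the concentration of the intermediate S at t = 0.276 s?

1.27 mol/dm³

The intermediate concentration in a first-order A→B→C sequence is C_S = k₁C_{R0}(e^(−k₁t) − e^(−k₂t))/(k₂−k₁).
e^(−k₁t) = e^(−1.15×0.276) = e^(−0.3174) = 0.7280; e^(−k₂t) = e^(−0.4802) = 0.6186.
C_S = 1.15×5.94/(1.74−1.15) × (0.7280−0.6186) = 11.58×0.1094 = 1.267 mol/dm³.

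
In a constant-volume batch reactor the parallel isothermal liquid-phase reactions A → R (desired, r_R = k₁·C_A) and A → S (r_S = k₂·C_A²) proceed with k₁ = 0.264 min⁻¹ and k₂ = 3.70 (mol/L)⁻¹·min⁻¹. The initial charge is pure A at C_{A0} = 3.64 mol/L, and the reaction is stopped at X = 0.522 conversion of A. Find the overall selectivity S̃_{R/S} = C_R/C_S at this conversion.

0.0277

C_A = C_{A0}(1−X) = 1.740 mol/L.
Along a PFR/batch, dC_R/dC_A = −r_R/(r_R+r_S) = −k₁/(k₁+k₂·C_A).
Integrating from C_{A0} to C_A: C_R = (0.264/3.70)·ln[(0.264+3.70·3.64)/(0.264+3.70·1.74)] = 0.07135·ln(13.73/6.702) = 0.05119 mol/L.
C_S = (C_{A0}−C_A)−C_R = 1.849 mol/L; S̃_{R/S} = 0.05119/1.849 = 0.0277.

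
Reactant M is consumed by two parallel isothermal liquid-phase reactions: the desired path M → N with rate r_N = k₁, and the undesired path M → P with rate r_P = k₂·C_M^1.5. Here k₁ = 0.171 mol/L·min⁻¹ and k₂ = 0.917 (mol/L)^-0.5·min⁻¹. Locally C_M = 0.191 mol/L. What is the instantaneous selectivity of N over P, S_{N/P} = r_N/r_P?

S_{N/P} = r_N/r_P = (k₁)/(k₂·C_M^1.5) = (k₁/k₂)·C_M^-1.5.
= (0.171) / (0.917×0.1910^1.5) = 0.1710/0.07655 = 2.23.

2.23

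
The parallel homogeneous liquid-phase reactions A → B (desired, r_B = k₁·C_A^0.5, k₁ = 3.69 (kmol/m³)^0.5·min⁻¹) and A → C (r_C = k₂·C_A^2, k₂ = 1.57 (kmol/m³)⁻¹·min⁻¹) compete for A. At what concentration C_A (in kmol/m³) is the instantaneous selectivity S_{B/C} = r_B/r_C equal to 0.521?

2.73 kmol/m³

S_{B/C} = (k₁/k₂)·C_A^-1.5 ⇒ C_A = (S·k₂/k₁)^(1/(-1.5)).
= (0.521×1.57/3.69)^(-0.6667) = (0.2217)^(-0.6667) = 2.73 kmol/m³.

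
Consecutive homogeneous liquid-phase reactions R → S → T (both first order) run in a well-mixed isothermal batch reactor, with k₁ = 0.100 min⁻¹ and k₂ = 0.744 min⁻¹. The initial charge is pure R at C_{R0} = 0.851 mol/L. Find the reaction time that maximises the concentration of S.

Setting dC_S/dt = 0 gives t_opt = ln(k₂/k₁)/(k₂−k₁).
= ln(0.744/0.100)/(0.744−0.100) = ln(7.440)/0.6440 = 2.007/0.6440 = 3.12 min.

3.12 min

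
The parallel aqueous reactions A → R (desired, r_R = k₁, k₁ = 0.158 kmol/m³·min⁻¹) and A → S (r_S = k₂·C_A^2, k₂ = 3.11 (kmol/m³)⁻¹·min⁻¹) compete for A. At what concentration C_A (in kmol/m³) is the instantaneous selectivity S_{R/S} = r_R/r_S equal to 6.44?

0.0888 kmol/m³

S_{R/S} = (k₁/k₂)·C_A^-2 ⇒ C_A = (S·k₂/k₁)^(-0.5).
= (6.44×3.11/0.158)^(-0.5) = (126.8)^(-0.5) = 0.0888 kmol/m³.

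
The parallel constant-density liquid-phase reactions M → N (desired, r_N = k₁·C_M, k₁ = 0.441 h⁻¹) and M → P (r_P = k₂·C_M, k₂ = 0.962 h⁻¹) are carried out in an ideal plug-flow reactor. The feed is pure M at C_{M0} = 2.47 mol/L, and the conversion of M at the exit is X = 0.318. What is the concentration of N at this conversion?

0.247 mol/L

C_M = C_{M0}(1−X) = 1.685 mol/L.
Both paths are first order in M, so the instantaneous fraction to N is constant: dC_N/d(−C_M) = k₁/(k₁+k₂) = 0.3143.
C_N = 0.3143·(C_{M0}−C_M) = 0.3143×0.7855 = 0.247 mol/L.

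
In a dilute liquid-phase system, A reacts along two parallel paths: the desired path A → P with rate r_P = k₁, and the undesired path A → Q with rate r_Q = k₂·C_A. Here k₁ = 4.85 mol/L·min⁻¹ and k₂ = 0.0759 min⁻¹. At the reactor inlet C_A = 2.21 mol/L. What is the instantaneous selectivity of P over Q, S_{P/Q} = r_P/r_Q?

28.9

S_{P/Q} = r_P/r_Q = (k₁)/(k₂·C_A) = (k₁/k₂)·C_A⁻¹.
= (4.85) / (0.0759×2.210) = 4.850/0.1677 = 28.9.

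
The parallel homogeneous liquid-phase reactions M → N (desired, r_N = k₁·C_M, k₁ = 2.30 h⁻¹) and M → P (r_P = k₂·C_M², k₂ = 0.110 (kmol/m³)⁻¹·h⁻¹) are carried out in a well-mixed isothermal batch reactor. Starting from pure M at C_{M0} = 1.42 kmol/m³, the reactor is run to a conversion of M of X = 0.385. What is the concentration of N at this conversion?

C_M = C_{M0}(1−X) = 0.8733 kmol/m³.
Along a PFR/batch, dC_N/dC_M = −r_N/(r_N+r_P) = −k₁/(k₁+k₂·C_M).
Integrating from C_{M0} to C_M: C_N = (2.30/0.110)·ln[(2.30+0.110·1.42)/(2.30+0.110·0.873)] = 20.91·ln(2.456/2.396) = 0.5183 kmol/m³.

0.518 kmol/m³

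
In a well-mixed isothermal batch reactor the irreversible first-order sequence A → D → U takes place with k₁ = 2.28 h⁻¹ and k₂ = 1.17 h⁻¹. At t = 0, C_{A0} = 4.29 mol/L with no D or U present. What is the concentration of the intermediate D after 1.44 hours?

1.30 mol/L

For first-order series with pure A initially, C_D(t) = k₁C_{A0}/(k₂−k₁)·(e^(−k₁t) − e^(−k₂t)).
e^(−k₁t) = e^(−2.28×1.44) = e^(−3.283) = 0.03751; e^(−k₂t) = e^(−1.685) = 0.1855.
C_D = 2.28×4.29/(1.17−2.28) × (0.03751−0.1855) = (-8.812)×(-0.1480) = 1.304 mol/L.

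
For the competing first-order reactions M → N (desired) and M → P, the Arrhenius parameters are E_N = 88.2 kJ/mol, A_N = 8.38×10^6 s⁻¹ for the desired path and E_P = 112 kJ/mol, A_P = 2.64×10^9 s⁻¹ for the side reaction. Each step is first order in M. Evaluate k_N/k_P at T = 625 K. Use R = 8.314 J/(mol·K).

0.310

With equal orders, S_{N/P} = k_N/k_P = (A_N/A_P)·exp[(E_P−E_N)/(RT)].
(E_P−E_N)/(RT) = (112−88.2)×10³/(8.314×625) = 23800/5196 = 4.580.
k_N/k_P = (8.38×10^6/2.64×10^9)·exp(4.580) = 0.003174 × 97.54 = 0.310.
Since E_N < E_P, lowering the temperature improves selectivity toward N.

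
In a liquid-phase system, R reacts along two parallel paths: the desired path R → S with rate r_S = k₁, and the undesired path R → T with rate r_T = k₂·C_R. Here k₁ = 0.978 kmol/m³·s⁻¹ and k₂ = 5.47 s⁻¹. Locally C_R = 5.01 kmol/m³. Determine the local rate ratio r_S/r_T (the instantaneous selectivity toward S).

S_{S/T} = r_S/r_T = (k₁)/(k₂·C_R) = (k₁/k₂)·C_R⁻¹.
= (0.978) / (5.47×5.010) = 0.9780/27.40 = 0.0357.

0.0357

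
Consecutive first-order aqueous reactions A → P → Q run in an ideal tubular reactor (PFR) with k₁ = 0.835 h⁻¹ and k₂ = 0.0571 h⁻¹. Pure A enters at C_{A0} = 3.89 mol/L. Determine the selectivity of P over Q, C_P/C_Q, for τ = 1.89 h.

14.4

Solving the coupled first-order balances gives C_P(τ) = [k₁/(k₂−k₁)]·C_{A0}·(e^(−k₁τ) − e^(−k₂τ)).
e^(−k₁τ) = e^(−0.835×1.89) = e^(−1.578) = 0.2064; e^(−k₂τ) = e^(−0.1079) = 0.8977.
C_P = 0.835×3.89/(0.0571−0.835) × (0.2064−0.8977) = (-4.176)×(-0.6913) = 2.887 mol/L.
C_A = C_{A0}e^(−k₁τ) = 0.8027 mol/L, so C_Q = C_{A0}−C_A−C_P = 0.2005 mol/L; C_P/C_Q = 14.4.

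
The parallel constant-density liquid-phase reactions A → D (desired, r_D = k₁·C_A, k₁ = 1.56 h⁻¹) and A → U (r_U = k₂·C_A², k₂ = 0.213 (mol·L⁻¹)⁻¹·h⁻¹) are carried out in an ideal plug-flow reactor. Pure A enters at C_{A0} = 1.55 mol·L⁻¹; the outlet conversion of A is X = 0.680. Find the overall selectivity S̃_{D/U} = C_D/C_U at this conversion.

C_A = C_{A0}(1−X) = 0.4960 mol·L⁻¹.
Along a PFR/batch, dC_D/dC_A = −r_D/(r_D+r_U) = −k₁/(k₁+k₂·C_A).
Integrating from C_{A0} to C_A: C_D = (1.56/0.213)·ln[(1.56+0.213·1.55)/(1.56+0.213·0.496)] = 7.324·ln(1.890/1.666) = 0.9261 mol·L⁻¹.
C_U = (C_{A0}−C_A)−C_D = 0.1279 mol·L⁻¹; S̃_{D/U} = 0.9261/0.1279 = 7.24.

7.24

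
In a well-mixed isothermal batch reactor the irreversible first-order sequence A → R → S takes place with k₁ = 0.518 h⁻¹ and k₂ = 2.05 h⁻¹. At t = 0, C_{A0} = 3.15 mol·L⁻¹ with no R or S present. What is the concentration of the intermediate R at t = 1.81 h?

For first-order series with pure A initially, C_R(t) = k₁C_{A0}/(k₂−k₁)·(e^(−k₁t) − e^(−k₂t)).
e^(−k₁t) = e^(−0.518×1.81) = e^(−0.9376) = 0.3916; e^(−k₂t) = e^(−3.710) = 0.02447.
C_R = 0.518×3.15/(2.05−0.518) × (0.3916−0.02447) = 1.065×0.3671 = 0.3910 mol·L⁻¹.

0.391 mol·L⁻¹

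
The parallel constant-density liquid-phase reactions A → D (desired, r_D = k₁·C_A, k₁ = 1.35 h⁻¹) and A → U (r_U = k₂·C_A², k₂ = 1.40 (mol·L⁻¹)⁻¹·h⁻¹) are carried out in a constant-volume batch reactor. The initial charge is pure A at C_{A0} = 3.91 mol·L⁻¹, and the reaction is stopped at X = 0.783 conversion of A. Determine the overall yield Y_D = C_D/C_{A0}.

C_A = C_{A0}(1−X) = 0.8485 mol·L⁻¹.
Along a PFR/batch, dC_D/dC_A = −r_D/(r_D+r_U) = −k₁/(k₁+k₂·C_A).
Integrating from C_{A0} to C_A: C_D = (1.35/1.40)·ln[(1.35+1.40·3.91)/(1.35+1.40·0.848)] = 0.9643·ln(6.824/2.538) = 0.9538 mol·L⁻¹.
Y_D = C_D/C_{A0} = 0.9538/3.91 = 0.244.

0.244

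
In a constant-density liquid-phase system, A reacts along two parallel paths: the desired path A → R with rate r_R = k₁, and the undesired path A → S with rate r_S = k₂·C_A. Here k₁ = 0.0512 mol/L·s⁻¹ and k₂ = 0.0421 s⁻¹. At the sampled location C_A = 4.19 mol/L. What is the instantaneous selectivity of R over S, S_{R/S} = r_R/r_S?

0.290

S_{R/S} = r_R/r_S = (k₁)/(k₂·C_A) = (k₁/k₂)·C_A⁻¹.
= (0.0512) / (0.0421×4.190) = 0.05120/0.1764 = 0.290.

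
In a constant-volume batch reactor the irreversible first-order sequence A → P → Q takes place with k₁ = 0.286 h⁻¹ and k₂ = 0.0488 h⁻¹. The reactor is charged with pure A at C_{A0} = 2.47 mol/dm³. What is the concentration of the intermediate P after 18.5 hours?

Solving the coupled first-order balances gives C_P(t) = [k₁/(k₂−k₁)]·C_{A0}·(e^(−k₁t) − e^(−k₂t)).
e^(−k₁t) = e^(−0.286×18.5) = e^(−5.291) = 0.005037; e^(−k₂t) = e^(−0.9028) = 0.4054.
C_P = 0.286×2.47/(0.0488−0.286) × (0.005037−0.4054) = (-2.978)×(-0.4004) = 1.192 mol/dm³.

1.19 mol/dm³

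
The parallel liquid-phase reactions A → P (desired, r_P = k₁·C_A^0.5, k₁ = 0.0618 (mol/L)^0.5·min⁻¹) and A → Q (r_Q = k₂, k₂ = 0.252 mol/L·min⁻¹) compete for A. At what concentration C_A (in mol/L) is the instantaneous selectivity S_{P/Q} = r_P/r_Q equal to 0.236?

S_{P/Q} = (k₁/k₂)·C_A^0.5 ⇒ C_A = (S·k₂/k₁)^(2).
= (0.236×0.252/0.0618)^(2) = (0.9623)^(2) = 0.926 mol/L.

0.926 mol/L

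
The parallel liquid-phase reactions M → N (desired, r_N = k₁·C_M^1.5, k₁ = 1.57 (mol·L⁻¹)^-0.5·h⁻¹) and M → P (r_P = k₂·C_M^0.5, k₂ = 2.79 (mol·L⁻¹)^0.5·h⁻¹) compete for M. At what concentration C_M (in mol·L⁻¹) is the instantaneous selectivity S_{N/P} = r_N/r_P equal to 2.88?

S_{N/P} = (k₁/k₂)·C_M ⇒ C_M = S·k₂/k₁.
= 2.88×2.79/1.57 = 5.12 mol·L⁻¹.

5.12 mol·L⁻¹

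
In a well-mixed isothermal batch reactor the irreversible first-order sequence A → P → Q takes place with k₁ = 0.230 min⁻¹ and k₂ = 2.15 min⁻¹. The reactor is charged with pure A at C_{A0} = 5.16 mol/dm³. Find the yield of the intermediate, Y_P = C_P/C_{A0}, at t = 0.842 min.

0.0791

The intermediate concentration in a first-order A→B→C sequence is C_P = k₁C_{A0}(e^(−k₁t) − e^(−k₂t))/(k₂−k₁).
e^(−k₁t) = e^(−0.230×0.842) = e^(−0.1937) = 0.8239; e^(−k₂t) = e^(−1.810) = 0.1636.
C_P = 0.230×5.16/(2.15−0.230) × (0.8239−0.1636) = 0.6181×0.6603 = 0.4082 mol/dm³.
Y_P = C_P/C_{A0} = 0.4082/5.16 = 0.0791.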